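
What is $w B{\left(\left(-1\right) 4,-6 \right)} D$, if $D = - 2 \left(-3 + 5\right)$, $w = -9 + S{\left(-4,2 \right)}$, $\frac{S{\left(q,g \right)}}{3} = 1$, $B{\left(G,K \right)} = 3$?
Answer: $72$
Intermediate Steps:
$S{\left(q,g \right)} = 3$ ($S{\left(q,g \right)} = 3 \cdot 1 = 3$)
$w = -6$ ($w = -9 + 3 = -6$)
$D = -4$ ($D = \left(-2\right) 2 = -4$)
$w B{\left(\left(-1\right) 4,-6 \right)} D = \left(-6\right) 3 \left(-4\right) = \left(-18\right) \left(-4\right) = 72$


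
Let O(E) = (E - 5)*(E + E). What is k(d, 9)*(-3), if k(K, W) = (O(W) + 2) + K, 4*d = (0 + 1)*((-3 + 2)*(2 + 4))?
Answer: -435/2 ≈ -217.50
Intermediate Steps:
O(E) = 2*E*(-5 + E) (O(E) = (-5 + E)*(2*E) = 2*E*(-5 + E))
d = -3/2 (d = ((0 + 1)*((-3 + 2)*(2 + 4)))/4 = (1*(-1*6))/4 = (1*(-6))/4 = (1/4)*(-6) = -3/2 ≈ -1.5000)
k(K, W) = 2 + K + 2*W*(-5 + W) (k(K, W) = (2*W*(-5 + W) + 2) + K = (2 + 2*W*(-5 + W)) + K = 2 + K + 2*W*(-5 + W))
k(d, 9)*(-3) = (2 - 3/2 + 2*9*(-5 + 9))*(-3) = (2 - 3/2 + 2*9*4)*(-3) = (2 - 3/2 + 72)*(-3) = (145/2)*(-3) = -435/2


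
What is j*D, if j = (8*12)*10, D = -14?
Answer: -13440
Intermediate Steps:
j = 960 (j = 96*10 = 960)
j*D = 960*(-14) = -13440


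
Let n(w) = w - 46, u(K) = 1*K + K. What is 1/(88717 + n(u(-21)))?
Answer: 1/88629 ≈ 1.1283e-5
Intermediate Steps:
u(K) = 2*K (u(K) = K + K = 2*K)
n(w) = -46 + w
1/(88717 + n(u(-21))) = 1/(88717 + (-46 + 2*(-21))) = 1/(88717 + (-46 - 42)) = 1/(88717 - 88) = 1/88629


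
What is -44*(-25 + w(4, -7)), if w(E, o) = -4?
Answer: 1276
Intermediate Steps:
-44*(-25 + w(4, -7)) = -44*(-25 - 4) = -44*(-29) = 1276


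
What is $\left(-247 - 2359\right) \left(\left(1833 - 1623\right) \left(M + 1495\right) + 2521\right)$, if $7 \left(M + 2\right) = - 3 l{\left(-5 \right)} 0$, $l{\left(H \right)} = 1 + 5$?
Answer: $-823628906$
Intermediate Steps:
$l{\left(H \right)} = 6$
$M = -2$ ($M = -2 + \frac{\left(-3\right) 6 \cdot 0}{7} = -2 + \frac{\left(-18\right) 0}{7} = -2 + \frac{1}{7} \cdot 0 = -2 + 0 = -2$)
$\left(-247 - 2359\right) \left(\left(1833 - 1623\right) \left(M + 1495\right) + 2521\right) = \left(-247 - 2359\right) \left(\left(1833 - 1623\right) \left(-2 + 1495\right) + 2521\right) = - 2606 \left(210 \cdot 1493 + 2521\right) = - 2606 \left(313530 + 2521\right) = \left(-2606\right) 316051 = -823628906$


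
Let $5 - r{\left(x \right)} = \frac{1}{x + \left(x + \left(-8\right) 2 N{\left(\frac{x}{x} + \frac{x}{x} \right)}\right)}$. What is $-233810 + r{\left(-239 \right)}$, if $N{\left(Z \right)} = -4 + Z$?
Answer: $- \frac{104277029}{446} \approx -2.3381 \cdot 10^{5}$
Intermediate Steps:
$r{\left(x \right)} = 5 - \frac{1}{32 + 2 x}$ ($r{\left(x \right)} = 5 - \frac{1}{x + \left(x + \left(-8\right) 2 \left(-4 + \left(\frac{x}{x} + \frac{x}{x}\right)\right)\right)} = 5 - \frac{1}{x + \left(x - 16 \left(-4 + \left(1 + 1\right)\right)\right)} = 5 - \frac{1}{x + \left(x - 16 \left(-4 + 2\right)\right)} = 5 - \frac{1}{x + \left(x - -32\right)} = 5 - \frac{1}{x + \left(x + 32\right)} = 5 - \frac{1}{x + \left(32 + x\right)} = 5 - \frac{1}{32 + 2 x}$)
$-233810 + r{\left(-239 \right)} = -233810 + \frac{159 + 10 \left(-239\right)}{2 \left(16 - 239\right)} = -233810 + \frac{159 - 2390}{2 \left(-223\right)} = -233810 + \frac{1}{2} \left(- \frac{1}{223}\right) \left(-2231\right) = -233810 + \frac{2231}{446} = - \frac{104277029}{446}$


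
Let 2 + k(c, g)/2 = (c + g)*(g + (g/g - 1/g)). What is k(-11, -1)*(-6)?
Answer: 168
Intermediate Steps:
k(c, g) = -4 + 2*(c + g)*(1 + g - 1/g) (k(c, g) = -4 + 2*((c + g)*(g + (g/g - 1/g))) = -4 + 2*((c + g)*(g + (1 - 1/g))) = -4 + 2*((c + g)*(1 + g - 1/g)) = -4 + 2*(c + g)*(1 + g - 1/g))
k(-11, -1)*(-6) = (2*(-1*(-11) - (-3 - 11 - 1 + (-1)**2 - 11*(-1)))/(-1))*(-6) = (2*(-1)*(11 - (-3 - 11 - 1 + 1 + 11)))*(-6) = (2*(-1)*(11 - 1*(-3)))*(-6) = (2*(-1)*(11 + 3))*(-6) = (2*(-1)*14)*(-6) = -28*(-6) = 168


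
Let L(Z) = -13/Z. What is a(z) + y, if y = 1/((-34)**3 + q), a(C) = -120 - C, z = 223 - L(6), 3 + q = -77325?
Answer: -120772439/349896 ≈ -345.17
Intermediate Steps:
q = -77328 (q = -3 - 77325 = -77328)
z = 1351/6 (z = 223 - (-13)/6 = 223 - 1*(-13/6) = 223 + 13/6 = 1351/6 ≈ 225.17)
y = -1/116632 (y = 1/((-34)**3 - 77328) = 1/(-39304 - 77328) = 1/(-116632) = -1/116632 ≈ -8.5740e-6)
a(z) + y = (-120 - 1*1351/6) - 1/116632 = (-120 - 1351/6) - 1/116632 = -2071/6 - 1/116632 = -120772439/349896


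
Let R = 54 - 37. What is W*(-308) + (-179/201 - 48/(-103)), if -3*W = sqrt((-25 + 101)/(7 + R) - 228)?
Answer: -8789/20703 + 154*I*sqrt(8094)/9 ≈ -0.42453 + 1539.4*I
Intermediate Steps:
R = 17
W = -I*sqrt(8094)/18 (W = -sqrt((-25 + 101)/(7 + 17) - 228)/3 = -sqrt(76/24 - 228)/3 = -sqrt(76*(1/24) - 228)/3 = -sqrt(19/6 - 228)/3 = -I*sqrt(8094)/18 ≈ -4.9981*I)
W*(-308) + (-179/201 - 48/(-103)) = -I*sqrt(8094)/18*(-308) + (-179/201 - 48/(-103)) = 154*I*sqrt(8094)/9 + (-179*1/201 - 48*(-1/103)) = 154*I*sqrt(8094)/9 + (-179/201 + 48/103) = 154*I*sqrt(8094)/9 - 8789/20703 = -8789/20703 + 154*I*sqrt(8094)/9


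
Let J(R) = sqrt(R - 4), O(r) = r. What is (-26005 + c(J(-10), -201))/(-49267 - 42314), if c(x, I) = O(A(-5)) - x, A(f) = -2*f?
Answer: 8665/30527 + I*sqrt(14)/91581 ≈ 0.28385 + 4.0856e-5*I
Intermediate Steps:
J(R) = sqrt(-4 + R)
c(x, I) = 10 - x (c(x, I) = -2*(-5) - x = 10 - x)
(-26005 + c(J(-10), -201))/(-49267 - 42314) = (-26005 + (10 - sqrt(-4 - 10)))/(-49267 - 42314) = (-26005 + (10 - sqrt(-14)))/(-91581) = (-26005 + (10 - I*sqrt(14)))*(-1/91581) = (-25995 - I*sqrt(14))*(-1/91581) = 8665/30527 + I*sqrt(14)/91581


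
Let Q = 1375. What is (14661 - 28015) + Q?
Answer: -11979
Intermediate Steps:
(14661 - 28015) + Q = (14661 - 28015) + 1375 = -13354 + 1375 = -11979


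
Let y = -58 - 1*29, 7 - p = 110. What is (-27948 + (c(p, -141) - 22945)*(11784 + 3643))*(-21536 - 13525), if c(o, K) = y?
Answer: 12458667319332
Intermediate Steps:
p = -103 (p = 7 - 1*110 = 7 - 110 = -103)
y = -87 (y = -58 - 29 = -87)
c(o, K) = -87
(-27948 + (c(p, -141) - 22945)*(11784 + 3643))*(-21536 - 13525) = (-27948 + (-87 - 22945)*(11784 + 3643))*(-21536 - 13525) = (-27948 - 23032*15427)*(-35061) = (-27948 - 355314664)*(-35061) = -355342612*(-35061) = 12458667319332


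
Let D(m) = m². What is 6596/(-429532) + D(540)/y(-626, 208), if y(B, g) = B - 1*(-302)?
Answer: -96646349/107383 ≈ -900.02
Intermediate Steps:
y(B, g) = 302 + B (y(B, g) = B + 302 = 302 + B)
6596/(-429532) + D(540)/y(-626, 208) = 6596/(-429532) + 540²/(302 - 626) = 6596*(-1/429532) + 291600/(-324) = -1649/107383 + 291600*(-1/324) = -1649/107383 - 900 = -96646349/107383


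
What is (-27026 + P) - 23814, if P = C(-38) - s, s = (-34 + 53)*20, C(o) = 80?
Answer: -51140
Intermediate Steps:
s = 380 (s = 19*20 = 380)
P = -300 (P = 80 - 1*380 = 80 - 380 = -300)
(-27026 + P) - 23814 = (-27026 - 300) - 23814 = -27326 - 23814 = -51140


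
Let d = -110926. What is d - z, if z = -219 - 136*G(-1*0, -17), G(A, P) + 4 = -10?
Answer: -112611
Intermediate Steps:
G(A, P) = -14 (G(A, P) = -4 - 10 = -14)
z = 1685 (z = -219 - 136*(-14) = -219 + 1904 = 1685)
d - z = -110926 - 1*1685 = -110926 - 1685 = -112611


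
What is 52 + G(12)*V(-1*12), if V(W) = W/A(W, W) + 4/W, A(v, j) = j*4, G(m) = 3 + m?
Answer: 203/4 ≈ 50.750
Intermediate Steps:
A(v, j) = 4*j
V(W) = ¼ + 4/W (V(W) = W/((4*W)) + 4/W = W*(1/(4*W)) + 4/W = ¼ + 4/W)
52 + G(12)*V(-1*12) = 52 + (3 + 12)*((16 - 1*12)/(4*((-1*12)))) = 52 + 15*((¼)*(16 - 12)/(-12)) = 52 + 15*((¼)*(-1/12)*4) = 52 + 15*(-1/12) = 52 - 5/4 = 203/4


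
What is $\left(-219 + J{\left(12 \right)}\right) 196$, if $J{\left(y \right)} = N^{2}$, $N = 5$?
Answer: $-38024$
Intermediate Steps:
$J{\left(y \right)} = 25$ ($J{\left(y \right)} = 5^{2} = 25$)
$\left(-219 + J{\left(12 \right)}\right) 196 = \left(-219 + 25\right) 196 = \left(-194\right) 196 = -38024$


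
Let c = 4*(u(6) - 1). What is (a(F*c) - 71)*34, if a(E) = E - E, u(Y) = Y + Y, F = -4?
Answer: -2414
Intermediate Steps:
u(Y) = 2*Y
c = 44 (c = 4*(2*6 - 1) = 4*(12 - 1) = 4*11 = 44)
a(E) = 0
(a(F*c) - 71)*34 = (0 - 71)*34 = -71*34 = -2414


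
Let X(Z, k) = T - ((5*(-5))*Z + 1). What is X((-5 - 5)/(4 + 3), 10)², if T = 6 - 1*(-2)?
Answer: 40401/49 ≈ 824.51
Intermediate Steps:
T = 8 (T = 6 + 2 = 8)
X(Z, k) = 7 + 25*Z (X(Z, k) = 8 - ((5*(-5))*Z + 1) = 8 - (-25*Z + 1) = 8 - (1 - 25*Z) = 8 + (-1 + 25*Z) = 7 + 25*Z)
X((-5 - 5)/(4 + 3), 10)² = (7 + 25*((-5 - 5)/(4 + 3)))² = (7 + 25*(-10/7))² = (7 - 250/7)² = (-201/7)² = 40401/49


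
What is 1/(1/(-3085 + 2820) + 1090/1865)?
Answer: 98845/57397 ≈ 1.7221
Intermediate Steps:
1/(1/(-3085 + 2820) + 1090/1865) = 1/(1/(-265) + 1090*(1/1865)) = 1/(-1/265 + 218/373) = 1/(57397/98845) = 98845/57397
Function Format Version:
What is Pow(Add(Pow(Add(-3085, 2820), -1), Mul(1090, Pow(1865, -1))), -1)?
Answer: Rational(98845, 57397) ≈ 1.7221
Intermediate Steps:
Pow(Add(Pow(Add(-3085, 2820), -1), Mul(1090, Pow(1865, -1))), -1) = Pow(Add(Pow(-265, -1), Mul(1090, Rational(1, 1865))), -1) = Pow(Add(Rational(-1, 265), Rational(218, 373)), -1) = Pow(Rational(57397, 98845), -1) = Rational(98845, 57397)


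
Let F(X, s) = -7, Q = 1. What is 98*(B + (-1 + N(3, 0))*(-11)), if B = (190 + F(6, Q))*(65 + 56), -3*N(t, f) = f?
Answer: 2171092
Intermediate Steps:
N(t, f) = -f/3
B = 22143 (B = (190 - 7)*(65 + 56) = 183*121 = 22143)
98*(B + (-1 + N(3, 0))*(-11)) = 98*(22143 + (-1 - ⅓*0)*(-11)) = 98*(22143 + (-1 + 0)*(-11)) = 98*(22143 - 1*(-11)) = 98*(22143 + 11) = 98*22154 = 2171092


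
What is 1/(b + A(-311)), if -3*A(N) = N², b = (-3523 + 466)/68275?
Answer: -204825/6603635446 ≈ -3.1017e-5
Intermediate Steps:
b = -3057/68275 (b = -3057*1/68275 = -3057/68275 ≈ -0.044775)
A(N) = -N²/3
1/(b + A(-311)) = 1/(-3057/68275 - ⅓*(-311)²) = 1/(-3057/68275 - ⅓*96721) = 1/(-3057/68275 - 96721/3) = 1/(-6603635446/204825) = -204825/6603635446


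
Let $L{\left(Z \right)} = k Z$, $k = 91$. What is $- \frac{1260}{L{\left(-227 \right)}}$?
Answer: $\frac{180}{2951} \approx 0.060996$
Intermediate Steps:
$L{\left(Z \right)} = 91 Z$
$- \frac{1260}{L{\left(-227 \right)}} = - \frac{1260}{91 \left(-227\right)} = - \frac{1260}{-20657} = \left(-1260\right) \left(- \frac{1}{20657}\right) = \frac{180}{2951}$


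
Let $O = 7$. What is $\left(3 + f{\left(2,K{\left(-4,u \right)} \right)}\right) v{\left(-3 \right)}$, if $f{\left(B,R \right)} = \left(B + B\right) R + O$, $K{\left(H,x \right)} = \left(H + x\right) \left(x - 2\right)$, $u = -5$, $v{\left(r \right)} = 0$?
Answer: $0$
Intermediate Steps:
$K{\left(H,x \right)} = \left(-2 + x\right) \left(H + x\right)$ ($K{\left(H,x \right)} = \left(H + x\right) \left(-2 + x\right) = \left(-2 + x\right) \left(H + x\right)$)
$f{\left(B,R \right)} = 7 + 2 B R$ ($f{\left(B,R \right)} = \left(B + B\right) R + 7 = 2 B R + 7 = 7 + 2 B R$)
$\left(3 + f{\left(2,K{\left(-4,u \right)} \right)}\right) v{\left(-3 \right)} = \left(3 + \left(7 + 2 \cdot 2 \left(\left(-5\right)^{2} - -8 - -10 - -20\right)\right)\right) 0 = \left(3 + \left(7 + 2 \cdot 2 \left(25 + 8 + 10 + 20\right)\right)\right) 0 = \left(3 + \left(7 + 2 \cdot 2 \cdot 63\right)\right) 0 = \left(3 + \left(7 + 252\right)\right) 0 = \left(3 + 259\right) 0 = 262 \cdot 0 = 0$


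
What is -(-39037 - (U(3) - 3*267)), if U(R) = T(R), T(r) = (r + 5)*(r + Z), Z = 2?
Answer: 38276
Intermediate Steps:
T(r) = (2 + r)*(5 + r) (T(r) = (r + 5)*(r + 2) = (5 + r)*(2 + r) = (2 + r)*(5 + r))
U(R) = 10 + R² + 7*R
-(-39037 - (U(3) - 3*267)) = -(-39037 - ((10 + 3² + 7*3) - 3*267)) = -(-39037 - ((10 + 9 + 21) - 801)) = -(-39037 - (40 - 801)) = -(-39037 - 1*(-761)) = -(-39037 + 761) = -1*(-38276) = 38276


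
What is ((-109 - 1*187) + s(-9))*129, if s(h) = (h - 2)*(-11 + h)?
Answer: -9804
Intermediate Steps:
s(h) = (-11 + h)*(-2 + h) (s(h) = (-2 + h)*(-11 + h) = (-11 + h)*(-2 + h))
((-109 - 1*187) + s(-9))*129 = ((-109 - 1*187) + (22 + (-9)² - 13*(-9)))*129 = ((-109 - 187) + (22 + 81 + 117))*129 = (-296 + 220)*129 = -76*129 = -9804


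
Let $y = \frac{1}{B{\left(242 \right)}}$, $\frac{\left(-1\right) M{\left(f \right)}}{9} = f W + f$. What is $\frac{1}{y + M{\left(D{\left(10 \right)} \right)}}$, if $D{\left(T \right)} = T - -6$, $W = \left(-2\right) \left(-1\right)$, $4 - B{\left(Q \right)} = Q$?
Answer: $- \frac{238}{102817} \approx -0.0023148$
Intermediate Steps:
$B{\left(Q \right)} = 4 - Q$
$W = 2$
$D{\left(T \right)} = 6 + T$ ($D{\left(T \right)} = T + 6 = 6 + T$)
$M{\left(f \right)} = - 27 f$ ($M{\left(f \right)} = - 9 \left(f 2 + f\right) = - 9 \left(2 f + f\right) = - 9 \cdot 3 f = - 27 f$)
$y = - \frac{1}{238}$ ($y = \frac{1}{4 - 242} = \frac{1}{-238} = - \frac{1}{238} \approx -0.0042017$)
$\frac{1}{y + M{\left(D{\left(10 \right)} \right)}} = \frac{1}{- \frac{1}{238} - 27 \left(6 + 10\right)} = \frac{1}{- \frac{1}{238} - 432} = \frac{1}{- \frac{102817}{238}} = - \frac{238}{102817}$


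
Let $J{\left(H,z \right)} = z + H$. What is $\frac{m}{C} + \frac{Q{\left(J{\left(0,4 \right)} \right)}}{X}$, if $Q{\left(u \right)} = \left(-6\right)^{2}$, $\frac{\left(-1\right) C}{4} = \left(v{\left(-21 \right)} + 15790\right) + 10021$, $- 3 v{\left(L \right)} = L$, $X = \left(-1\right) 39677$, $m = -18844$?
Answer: $\frac{185988899}{1024380786} \approx 0.18156$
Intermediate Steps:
$X = -39677$
$v{\left(L \right)} = - \frac{L}{3}$
$C = -103272$ ($C = - 4 \left(\left(\left(- \frac{1}{3}\right) \left(-21\right) + 15790\right) + 10021\right) = - 4 \left(\left(7 + 15790\right) + 10021\right) = - 4 \left(15797 + 10021\right) = \left(-4\right) 25818 = -103272$)
$J{\left(H,z \right)} = H + z$
$Q{\left(u \right)} = 36$
$\frac{m}{C} + \frac{Q{\left(J{\left(0,4 \right)} \right)}}{X} = - \frac{18844}{-103272} + \frac{36}{-39677} = \left(-18844\right) \left(- \frac{1}{103272}\right) + 36 \left(- \frac{1}{39677}\right) = \frac{4711}{25818} - \frac{36}{39677} = \frac{185988899}{1024380786}$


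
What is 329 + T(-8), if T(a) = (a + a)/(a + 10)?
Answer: 321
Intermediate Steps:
T(a) = 2*a/(10 + a) (T(a) = (2*a)/(10 + a) = 2*a/(10 + a))
329 + T(-8) = 329 + 2*(-8)/(10 - 8) = 329 + 2*(-8)/2 = 329 + 2*(-8)*(½) = 329 - 8 = 321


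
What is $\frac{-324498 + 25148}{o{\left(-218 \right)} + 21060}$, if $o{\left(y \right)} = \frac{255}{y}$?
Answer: $- \frac{2610332}{183633} \approx -14.215$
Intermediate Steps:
$\frac{-324498 + 25148}{o{\left(-218 \right)} + 21060} = \frac{-324498 + 25148}{\frac{255}{-218} + 21060} = - \frac{299350}{255 \left(- \frac{1}{218}\right) + 21060} = - \frac{299350}{- \frac{255}{218} + 21060} = - \frac{299350}{\frac{4590825}{218}} = \left(-299350\right) \frac{218}{4590825} = - \frac{2610332}{183633}$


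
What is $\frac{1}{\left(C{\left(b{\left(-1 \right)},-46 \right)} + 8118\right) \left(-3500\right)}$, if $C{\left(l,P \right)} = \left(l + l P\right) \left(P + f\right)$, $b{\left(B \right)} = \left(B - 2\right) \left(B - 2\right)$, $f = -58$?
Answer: $- \frac{1}{175833000} \approx -5.6872 \cdot 10^{-9}$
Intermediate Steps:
$b{\left(B \right)} = \left(-2 + B\right)^{2}$ ($b{\left(B \right)} = \left(-2 + B\right) \left(-2 + B\right) = \left(-2 + B\right)^{2}$)
$C{\left(l,P \right)} = \left(-58 + P\right) \left(l + P l\right)$ ($C{\left(l,P \right)} = \left(l + l P\right) \left(P - 58\right) = \left(l + P l\right) \left(-58 + P\right) = \left(-58 + P\right) \left(l + P l\right)$)
$\frac{1}{\left(C{\left(b{\left(-1 \right)},-46 \right)} + 8118\right) \left(-3500\right)} = \frac{1}{\left(\left(-2 - 1\right)^{2} \left(-58 + \left(-46\right)^{2} - -2622\right) + 8118\right) \left(-3500\right)} = \frac{1}{\left(-3\right)^{2} \left(-58 + 2116 + 2622\right) + 8118} \left(- \frac{1}{3500}\right) = \frac{1}{9 \cdot 4680 + 8118} \left(- \frac{1}{3500}\right) = \frac{1}{42120 + 8118} \left(- \frac{1}{3500}\right) = \frac{1}{50238} \left(- \frac{1}{3500}\right) = - \frac{1}{175833000}$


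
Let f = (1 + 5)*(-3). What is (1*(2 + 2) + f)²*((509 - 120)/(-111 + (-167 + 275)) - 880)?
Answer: -593684/3 ≈ -1.9789e+5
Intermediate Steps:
f = -18 (f = 6*(-3) = -18)
(1*(2 + 2) + f)²*((509 - 120)/(-111 + (-167 + 275)) - 880) = (1*(2 + 2) - 18)²*((509 - 120)/(-111 + (-167 + 275)) - 880) = (1*4 - 18)²*(389/(-111 + 108) - 880) = (4 - 18)²*(389/(-3) - 880) = (-14)²*(389*(-⅓) - 880) = 196*(-389/3 - 880) = 196*(-3029/3) = -593684/3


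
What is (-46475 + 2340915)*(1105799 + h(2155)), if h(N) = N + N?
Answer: 2547078493960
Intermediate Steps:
h(N) = 2*N
(-46475 + 2340915)*(1105799 + h(2155)) = (-46475 + 2340915)*(1105799 + 2*2155) = 2294440*(1105799 + 4310) = 2294440*1110109 = 2547078493960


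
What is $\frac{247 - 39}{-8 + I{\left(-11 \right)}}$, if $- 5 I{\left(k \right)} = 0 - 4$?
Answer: $- \frac{260}{9} \approx -28.889$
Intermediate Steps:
$I{\left(k \right)} = \frac{4}{5}$ ($I{\left(k \right)} = - \frac{0 - 4}{5} = \left(- \frac{1}{5}\right) \left(-4\right) = \frac{4}{5}$)
$\frac{247 - 39}{-8 + I{\left(-11 \right)}} = \frac{247 - 39}{-8 + \frac{4}{5}} = \frac{208}{- \frac{36}{5}} = 208 \left(- \frac{5}{36}\right) = - \frac{260}{9}$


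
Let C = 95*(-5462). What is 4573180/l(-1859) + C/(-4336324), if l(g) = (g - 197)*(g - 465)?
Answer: 1394382583155/1294973781416 ≈ 1.0768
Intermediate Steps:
l(g) = (-465 + g)*(-197 + g) (l(g) = (-197 + g)*(-465 + g) = (-465 + g)*(-197 + g))
C = -518890
4573180/l(-1859) + C/(-4336324) = 4573180/(91605 + (-1859)**2 - 662*(-1859)) - 518890/(-4336324) = 4573180/(91605 + 3455881 + 1230658) - 518890*(-1/4336324) = 4573180/4778144 + 259445/2168162 = 4573180*(1/4778144) + 259445/2168162 = 1143295/1194536 + 259445/2168162 = 1394382583155/1294973781416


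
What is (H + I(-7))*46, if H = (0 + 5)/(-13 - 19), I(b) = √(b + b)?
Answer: -115/16 + 46*I*√14 ≈ -7.1875 + 172.12*I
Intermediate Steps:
I(b) = √2*√b (I(b) = √(2*b) = √2*√b)
H = -5/32 (H = 5/(-32) = 5*(-1/32) = -5/32 ≈ -0.15625)
(H + I(-7))*46 = (-5/32 + √2*√(-7))*46 = (-5/32 + √2*(I*√7))*46 = (-5/32 + I*√14)*46 = -115/16 + 46*I*√14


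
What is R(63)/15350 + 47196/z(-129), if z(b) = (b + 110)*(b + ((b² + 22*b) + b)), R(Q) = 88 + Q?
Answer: -801869/4620350 ≈ -0.17355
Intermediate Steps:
z(b) = (110 + b)*(b² + 24*b) (z(b) = (110 + b)*(b + (b² + 23*b)) = (110 + b)*(b² + 24*b))
R(63)/15350 + 47196/z(-129) = (88 + 63)/15350 + 47196/((-129*(2640 + (-129)² + 134*(-129)))) = 151*(1/15350) + 47196/((-129*(2640 + 16641 - 17286))) = 151/15350 + 47196/((-129*1995)) = 151/15350 + 47196/(-257355) = 151/15350 + 47196*(-1/257355) = 151/15350 - 276/1505 = -801869/4620350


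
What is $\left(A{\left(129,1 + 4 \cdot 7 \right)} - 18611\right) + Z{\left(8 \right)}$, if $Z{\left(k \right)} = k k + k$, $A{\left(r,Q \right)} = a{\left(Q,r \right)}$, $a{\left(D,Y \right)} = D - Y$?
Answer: $-18639$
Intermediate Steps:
$A{\left(r,Q \right)} = Q - r$
$Z{\left(k \right)} = k + k^{2}$ ($Z{\left(k \right)} = k^{2} + k = k + k^{2}$)
$\left(A{\left(129,1 + 4 \cdot 7 \right)} - 18611\right) + Z{\left(8 \right)} = \left(\left(\left(1 + 4 \cdot 7\right) - 129\right) - 18611\right) + 8 \left(1 + 8\right) = \left(\left(\left(1 + 28\right) - 129\right) - 18611\right) + 8 \cdot 9 = \left(\left(29 - 129\right) - 18611\right) + 72 = \left(-100 - 18611\right) + 72 = -18711 + 72 = -18639$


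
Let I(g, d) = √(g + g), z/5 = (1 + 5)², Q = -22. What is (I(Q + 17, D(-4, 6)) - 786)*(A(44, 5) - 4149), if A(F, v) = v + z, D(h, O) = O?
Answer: 3115704 - 3964*I*√10 ≈ 3.1157e+6 - 12535.0*I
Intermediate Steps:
z = 180 (z = 5*(1 + 5)² = 5*6² = 5*36 = 180)
I(g, d) = √2*√g (I(g, d) = √(2*g) = √2*√g)
A(F, v) = 180 + v (A(F, v) = v + 180 = 180 + v)
(I(Q + 17, D(-4, 6)) - 786)*(A(44, 5) - 4149) = (√2*√(-22 + 17) - 786)*((180 + 5) - 4149) = (√2*√(-5) - 786)*(185 - 4149) = (√2*(I*√5) - 786)*(-3964) = (I*√10 - 786)*(-3964) = (-786 + I*√10)*(-3964) = 3115704 - 3964*I*√10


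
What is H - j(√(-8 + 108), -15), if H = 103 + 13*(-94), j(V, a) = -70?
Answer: -1049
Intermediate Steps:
H = -1119 (H = 103 - 1222 = -1119)
H - j(√(-8 + 108), -15) = -1119 - 1*(-70) = -1119 + 70 = -1049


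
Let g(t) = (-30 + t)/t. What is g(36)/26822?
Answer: 1/160932 ≈ 6.2138e-6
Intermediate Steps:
g(t) = (-30 + t)/t
g(36)/26822 = ((-30 + 36)/36)/26822 = ((1/36)*6)*(1/26822) = (1/6)*(1/26822) = 1/160932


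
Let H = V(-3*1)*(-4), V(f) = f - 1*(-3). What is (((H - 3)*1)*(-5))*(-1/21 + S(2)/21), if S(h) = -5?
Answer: -30/7 ≈ -4.2857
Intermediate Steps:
V(f) = 3 + f (V(f) = f + 3 = 3 + f)
H = 0 (H = (3 - 3*1)*(-4) = (3 - 3)*(-4) = 0*(-4) = 0)
(((H - 3)*1)*(-5))*(-1/21 + S(2)/21) = (((0 - 3)*1)*(-5))*(-1/21 - 5/21) = (-3*1*(-5))*(-1*1/21 - 5*1/21) = (-3*(-5))*(-1/21 - 5/21) = 15*(-2/7) = -30/7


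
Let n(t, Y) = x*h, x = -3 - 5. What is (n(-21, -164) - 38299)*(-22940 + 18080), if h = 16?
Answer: 186755220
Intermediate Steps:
x = -8
n(t, Y) = -128 (n(t, Y) = -8*16 = -128)
(n(-21, -164) - 38299)*(-22940 + 18080) = (-128 - 38299)*(-22940 + 18080) = -38427*(-4860) = 186755220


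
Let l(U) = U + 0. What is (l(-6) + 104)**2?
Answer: 9604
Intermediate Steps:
l(U) = U
(l(-6) + 104)**2 = (-6 + 104)**2 = 98**2 = 9604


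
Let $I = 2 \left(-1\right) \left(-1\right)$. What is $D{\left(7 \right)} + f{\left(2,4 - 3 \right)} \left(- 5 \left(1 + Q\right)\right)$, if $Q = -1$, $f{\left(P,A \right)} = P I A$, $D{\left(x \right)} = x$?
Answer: $7$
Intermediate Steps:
$I = 2$ ($I = \left(-2\right) \left(-1\right) = 2$)
$f{\left(P,A \right)} = 2 A P$ ($f{\left(P,A \right)} = P 2 A = 2 P A = 2 A P$)
$D{\left(7 \right)} + f{\left(2,4 - 3 \right)} \left(- 5 \left(1 + Q\right)\right) = 7 + 2 \left(4 - 3\right) 2 \left(- 5 \left(1 - 1\right)\right) = 7 + 2 \left(4 - 3\right) 2 \left(\left(-5\right) 0\right) = 7 + 2 \cdot 1 \cdot 2 \cdot 0 = 7 + 4 \cdot 0 = 7 + 0 = 7$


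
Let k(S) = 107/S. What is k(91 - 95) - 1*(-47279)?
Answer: 189009/4 ≈ 47252.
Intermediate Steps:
k(91 - 95) - 1*(-47279) = 107/(91 - 95) - 1*(-47279) = 107/(-4) + 47279 = 107*(-¼) + 47279 = -107/4 + 47279 = 189009/4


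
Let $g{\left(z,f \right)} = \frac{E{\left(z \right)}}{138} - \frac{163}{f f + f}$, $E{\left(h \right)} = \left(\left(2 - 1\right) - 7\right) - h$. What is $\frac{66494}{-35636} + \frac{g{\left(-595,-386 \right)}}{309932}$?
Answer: $- \frac{26415133587445199}{14156715585164460} \approx -1.8659$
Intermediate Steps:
$E{\left(h \right)} = -6 - h$ ($E{\left(h \right)} = \left(\left(2 - 1\right) - 7\right) - h = \left(1 - 7\right) - h = -6 - h$)
$g{\left(z,f \right)} = - \frac{1}{23} - \frac{163}{f + f^{2}} - \frac{z}{138}$ ($g{\left(z,f \right)} = \frac{-6 - z}{138} - \frac{163}{f f + f} = \left(-6 - z\right) \frac{1}{138} - \frac{163}{f^{2} + f} = \left(- \frac{1}{23} - \frac{z}{138}\right) - \frac{163}{f + f^{2}} = - \frac{1}{23} - \frac{163}{f + f^{2}} - \frac{z}{138}$)
$\frac{66494}{-35636} + \frac{g{\left(-595,-386 \right)}}{309932} = \frac{66494}{-35636} + \frac{\frac{1}{138} \frac{1}{-386} \frac{1}{1 - 386} \left(-22494 + \left(-386\right)^{2} \left(-6 - -595\right) - - 386 \left(6 - 595\right)\right)}{309932} = 66494 \left(- \frac{1}{35636}\right) + \frac{1}{138} \left(- \frac{1}{386}\right) \frac{1}{-385} \left(-22494 + 148996 \left(-6 + 595\right) - \left(-386\right) \left(-589\right)\right) \frac{1}{309932} = - \frac{33247}{17818} + \frac{1}{138} \left(- \frac{1}{386}\right) \left(- \frac{1}{385}\right) \left(-22494 + 148996 \cdot 589 - 227354\right) \frac{1}{309932} = - \frac{33247}{17818} + \frac{1}{138} \left(- \frac{1}{386}\right) \left(- \frac{1}{385}\right) \left(-22494 + 87758644 - 227354\right) \frac{1}{309932} = - \frac{33247}{17818} + \frac{1}{138} \left(- \frac{1}{386}\right) \left(- \frac{1}{385}\right) 87508796 \cdot \frac{1}{309932} = - \frac{33247}{17818} + \frac{21877199}{5127045} \cdot \frac{1}{309932} = - \frac{33247}{17818} + \frac{21877199}{1589035310940} = - \frac{26415133587445199}{14156715585164460}$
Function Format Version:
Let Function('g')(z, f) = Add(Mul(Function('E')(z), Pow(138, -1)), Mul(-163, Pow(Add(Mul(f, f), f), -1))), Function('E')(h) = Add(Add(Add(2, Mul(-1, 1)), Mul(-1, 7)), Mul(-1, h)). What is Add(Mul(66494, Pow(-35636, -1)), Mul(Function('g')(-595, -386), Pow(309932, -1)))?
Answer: Rational(-26415133587445199, 14156715585164460) ≈ -1.8659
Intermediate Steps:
Function('E')(h) = Add(-6, Mul(-1, h)) (Function('E')(h) = Add(Add(Add(2, -1), -7), Mul(-1, h)) = Add(Add(1, -7), Mul(-1, h)) = Add(-6, Mul(-1, h)))
Function('g')(z, f) = Add(Rational(-1, 23), Mul(-163, Pow(Add(f, Pow(f, 2)), -1)), Mul(Rational(-1, 138), z)) (Function('g')(z, f) = Add(Mul(Add(-6, Mul(-1, z)), Pow(138, -1)), Mul(-163, Pow(Add(Mul(f, f), f), -1))) = Add(Mul(Add(-6, Mul(-1, z)), Rational(1, 138)), Mul(-163, Pow(Add(Pow(f, 2), f), -1))) = Add(Add(Rational(-1, 23), Mul(Rational(-1, 138), z)), Mul(-163, Pow(Add(f, Pow(f, 2)), -1))) = Add(Rational(-1, 23), Mul(-163, Pow(Add(f, Pow(f, 2)), -1)), Mul(Rational(-1, 138), z)))
Add(Mul(66494, Pow(-35636, -1)), Mul(Function('g')(-595, -386), Pow(309932, -1))) = Add(Mul(66494, Pow(-35636, -1)), Mul(Mul(Rational(1, 138), Pow(-386, -1), Pow(Add(1, -386), -1), Add(-22494, Mul(Pow(-386, 2), Add(-6, Mul(-1, -595))), Mul(-1, -386, Add(6, -595)))), Pow(309932, -1))) = Add(Mul(66494, Rational(-1, 35636)), Mul(Mul(Rational(1, 138), Rational(-1, 386), Pow(-385, -1), Add(-22494, Mul(148996, Add(-6, 595)), Mul(-1, -386, -589))), Rational(1, 309932))) = Add(Rational(-33247, 17818), Mul(Mul(Rational(1, 138), Rational(-1, 386), Rational(-1, 385), Add(-22494, Mul(148996, 589), -227354)), Rational(1, 309932))) = Add(Rational(-33247, 17818), Mul(Mul(Rational(1, 138), Rational(-1, 386), Rational(-1, 385), Add(-22494, 87758644, -227354)), Rational(1, 309932))) = Add(Rational(-33247, 17818), Mul(Mul(Rational(1, 138), Rational(-1, 386), Rational(-1, 385), 87508796), Rational(1, 309932))) = Add(Rational(-33247, 17818), Mul(Rational(21877199, 5127045), Rational(1, 309932))) = Add(Rational(-33247, 17818), Rational(21877199, 1589035310940)) = Rational(-26415133587445199, 14156715585164460)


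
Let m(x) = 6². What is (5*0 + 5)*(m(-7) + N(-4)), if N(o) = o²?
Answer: 260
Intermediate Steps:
m(x) = 36
(5*0 + 5)*(m(-7) + N(-4)) = (5*0 + 5)*(36 + (-4)²) = (0 + 5)*(36 + 16) = 5*52 = 260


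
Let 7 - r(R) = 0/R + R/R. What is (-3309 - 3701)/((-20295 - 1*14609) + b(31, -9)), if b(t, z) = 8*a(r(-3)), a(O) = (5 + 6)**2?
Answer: 3505/16968 ≈ 0.20657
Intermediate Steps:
r(R) = 6 (r(R) = 7 - (0/R + R/R) = 7 - (0 + 1) = 7 - 1*1 = 7 - 1 = 6)
a(O) = 121 (a(O) = 11**2 = 121)
b(t, z) = 968 (b(t, z) = 8*121 = 968)
(-3309 - 3701)/((-20295 - 1*14609) + b(31, -9)) = (-3309 - 3701)/((-20295 - 1*14609) + 968) = -7010/((-20295 - 14609) + 968) = -7010/(-34904 + 968) = -7010/(-33936) = -7010*(-1/33936) = 3505/16968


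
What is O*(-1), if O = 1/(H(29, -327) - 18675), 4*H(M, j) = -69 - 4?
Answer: 4/74773 ≈ 5.3495e-5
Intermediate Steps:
H(M, j) = -73/4 (H(M, j) = (-69 - 4)/4 = (¼)*(-73) = -73/4)
O = -4/74773 (O = 1/(-73/4 - 18675) = 1/(-74773/4) = -4/74773 ≈ -5.3495e-5)
O*(-1) = -4/74773*(-1) = 4/74773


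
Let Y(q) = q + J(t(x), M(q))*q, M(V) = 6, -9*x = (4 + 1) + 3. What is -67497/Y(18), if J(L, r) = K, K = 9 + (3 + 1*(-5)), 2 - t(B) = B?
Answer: -22499/48 ≈ -468.73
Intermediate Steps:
x = -8/9 (x = -((4 + 1) + 3)/9 = -(5 + 3)/9 = -1/9*8 = -8/9 ≈ -0.88889)
t(B) = 2 - B
K = 7 (K = 9 + (3 - 5) = 9 - 2 = 7)
J(L, r) = 7
Y(q) = 8*q (Y(q) = q + 7*q = 8*q)
-67497/Y(18) = -67497/(8*18) = -67497/144 = -67497*1/144 = -22499/48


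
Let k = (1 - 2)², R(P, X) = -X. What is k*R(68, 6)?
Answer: -6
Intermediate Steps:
k = 1 (k = (-1)² = 1)
k*R(68, 6) = 1*(-1*6) = 1*(-6) = -6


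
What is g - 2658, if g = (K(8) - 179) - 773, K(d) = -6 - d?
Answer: -3624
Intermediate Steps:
g = -966 (g = ((-6 - 1*8) - 179) - 773 = ((-6 - 8) - 179) - 773 = (-14 - 179) - 773 = -193 - 773 = -966)
g - 2658 = -966 - 2658 = -3624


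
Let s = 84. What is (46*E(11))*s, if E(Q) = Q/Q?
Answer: 3864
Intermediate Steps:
E(Q) = 1
(46*E(11))*s = (46*1)*84 = 46*84 = 3864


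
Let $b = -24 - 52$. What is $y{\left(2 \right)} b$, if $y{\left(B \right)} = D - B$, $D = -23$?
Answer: $1900$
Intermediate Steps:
$y{\left(B \right)} = -23 - B$
$b = -76$ ($b = -24 - 52 = -76$)
$y{\left(2 \right)} b = \left(-23 - 2\right) \left(-76\right) = \left(-25\right) \left(-76\right) = 1900$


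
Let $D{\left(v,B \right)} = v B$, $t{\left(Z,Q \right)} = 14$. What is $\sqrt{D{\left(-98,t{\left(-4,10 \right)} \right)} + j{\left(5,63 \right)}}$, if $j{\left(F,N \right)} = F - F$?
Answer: $14 i \sqrt{7} \approx 37.041 i$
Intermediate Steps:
$j{\left(F,N \right)} = 0$
$D{\left(v,B \right)} = B v$
$\sqrt{D{\left(-98,t{\left(-4,10 \right)} \right)} + j{\left(5,63 \right)}} = \sqrt{14 \left(-98\right) + 0} = \sqrt{-1372 + 0} = \sqrt{-1372} = 14 i \sqrt{7}$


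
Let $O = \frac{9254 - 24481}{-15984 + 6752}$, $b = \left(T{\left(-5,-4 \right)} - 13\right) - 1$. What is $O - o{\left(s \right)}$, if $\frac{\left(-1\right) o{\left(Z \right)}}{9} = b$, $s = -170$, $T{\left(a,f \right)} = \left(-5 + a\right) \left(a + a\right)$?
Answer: $\frac{7160795}{9232} \approx 775.65$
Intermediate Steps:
$T{\left(a,f \right)} = 2 a \left(-5 + a\right)$ ($T{\left(a,f \right)} = \left(-5 + a\right) 2 a = 2 a \left(-5 + a\right)$)
$b = 86$ ($b = \left(2 \left(-5\right) \left(-5 - 5\right) - 13\right) - 1 = \left(2 \left(-5\right) \left(-10\right) - 13\right) - 1 = \left(100 - 13\right) - 1 = 87 - 1 = 86$)
$o{\left(Z \right)} = -774$ ($o{\left(Z \right)} = \left(-9\right) 86 = -774$)
$O = \frac{15227}{9232}$ ($O = - \frac{15227}{-9232} = \left(-15227\right) \left(- \frac{1}{9232}\right) = \frac{15227}{9232} \approx 1.6494$)
$O - o{\left(s \right)} = \frac{15227}{9232} - -774 = \frac{15227}{9232} + 774 = \frac{7160795}{9232}$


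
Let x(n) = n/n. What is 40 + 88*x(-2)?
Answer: 128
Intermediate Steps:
x(n) = 1
40 + 88*x(-2) = 40 + 88*1 = 40 + 88 = 128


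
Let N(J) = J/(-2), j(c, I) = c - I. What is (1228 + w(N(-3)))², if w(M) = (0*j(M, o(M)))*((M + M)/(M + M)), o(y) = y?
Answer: 1507984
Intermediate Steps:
N(J) = -J/2 (N(J) = J*(-½) = -J/2)
w(M) = 0 (w(M) = (0*(M - M))*((M + M)/(M + M)) = (0*0)*((2*M)/((2*M))) = 0*((2*M)*(1/(2*M))) = 0*1 = 0)
(1228 + w(N(-3)))² = (1228 + 0)² = 1228² = 1507984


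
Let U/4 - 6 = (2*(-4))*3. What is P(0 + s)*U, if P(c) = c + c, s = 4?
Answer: -576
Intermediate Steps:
P(c) = 2*c
U = -72 (U = 24 + 4*((2*(-4))*3) = 24 + 4*(-8*3) = 24 + 4*(-24) = 24 - 96 = -72)
P(0 + s)*U = (2*(0 + 4))*(-72) = (2*4)*(-72) = 8*(-72) = -576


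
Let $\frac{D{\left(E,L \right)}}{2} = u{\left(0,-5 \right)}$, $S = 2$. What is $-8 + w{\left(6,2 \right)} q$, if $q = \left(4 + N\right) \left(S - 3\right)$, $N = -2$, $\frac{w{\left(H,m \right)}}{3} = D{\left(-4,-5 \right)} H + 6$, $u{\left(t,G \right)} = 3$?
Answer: $-260$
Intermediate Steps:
$D{\left(E,L \right)} = 6$ ($D{\left(E,L \right)} = 2 \cdot 3 = 6$)
$w{\left(H,m \right)} = 18 + 18 H$ ($w{\left(H,m \right)} = 3 \left(6 H + 6\right) = 3 \left(6 + 6 H\right) = 18 + 18 H$)
$q = -2$ ($q = \left(4 - 2\right) \left(2 - 3\right) = 2 \left(-1\right) = -2$)
$-8 + w{\left(6,2 \right)} q = -8 + \left(18 + 18 \cdot 6\right) \left(-2\right) = -8 + \left(18 + 108\right) \left(-2\right) = -8 + 126 \left(-2\right) = -8 - 252 = -260$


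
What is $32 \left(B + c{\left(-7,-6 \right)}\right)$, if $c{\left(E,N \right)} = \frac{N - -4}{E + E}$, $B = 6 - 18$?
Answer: $- \frac{2656}{7} \approx -379.43$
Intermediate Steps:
$B = -12$
$c{\left(E,N \right)} = \frac{4 + N}{2 E}$ ($c{\left(E,N \right)} = \frac{N + 4}{2 E} = \left(4 + N\right) \frac{1}{2 E} = \frac{4 + N}{2 E}$)
$32 \left(B + c{\left(-7,-6 \right)}\right) = 32 \left(-12 + \frac{4 - 6}{2 \left(-7\right)}\right) = 32 \left(-12 + \frac{1}{2} \left(- \frac{1}{7}\right) \left(-2\right)\right) = 32 \left(-12 + \frac{1}{7}\right) = 32 \left(- \frac{83}{7}\right) = - \frac{2656}{7}$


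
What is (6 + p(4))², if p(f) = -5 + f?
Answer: 25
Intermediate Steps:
(6 + p(4))² = (6 + (-5 + 4))² = (6 - 1)² = 5² = 25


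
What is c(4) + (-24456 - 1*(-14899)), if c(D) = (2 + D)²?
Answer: -9521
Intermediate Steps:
c(4) + (-24456 - 1*(-14899)) = (2 + 4)² + (-24456 - 1*(-14899)) = 6² + (-24456 + 14899) = 36 - 9557 = -9521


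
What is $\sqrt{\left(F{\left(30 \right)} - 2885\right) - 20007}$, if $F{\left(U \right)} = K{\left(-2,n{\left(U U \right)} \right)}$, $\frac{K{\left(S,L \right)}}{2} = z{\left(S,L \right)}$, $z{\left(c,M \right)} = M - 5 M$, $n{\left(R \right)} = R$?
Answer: $2 i \sqrt{7523} \approx 173.47 i$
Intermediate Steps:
$z{\left(c,M \right)} = - 4 M$
$K{\left(S,L \right)} = - 8 L$ ($K{\left(S,L \right)} = 2 \left(- 4 L\right) = - 8 L$)
$F{\left(U \right)} = - 8 U^{2}$ ($F{\left(U \right)} = - 8 U U = - 8 U^{2}$)
$\sqrt{\left(F{\left(30 \right)} - 2885\right) - 20007} = \sqrt{\left(- 8 \cdot 30^{2} - 2885\right) - 20007} = \sqrt{\left(\left(-8\right) 900 - 2885\right) - 20007} = \sqrt{\left(-7200 - 2885\right) - 20007} = \sqrt{-10085 - 20007} = \sqrt{-30092} = 2 i \sqrt{7523}$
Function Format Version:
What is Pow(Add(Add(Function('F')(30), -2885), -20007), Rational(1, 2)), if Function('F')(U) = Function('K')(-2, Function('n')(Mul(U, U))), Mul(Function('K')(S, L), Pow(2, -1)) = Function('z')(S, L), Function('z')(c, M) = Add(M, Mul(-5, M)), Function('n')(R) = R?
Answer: Mul(2, I, Pow(7523, Rational(1, 2))) ≈ Mul(173.47, I)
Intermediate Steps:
Function('z')(c, M) = Mul(-4, M)
Function('K')(S, L) = Mul(-8, L) (Function('K')(S, L) = Mul(2, Mul(-4, L)) = Mul(-8, L))
Function('F')(U) = Mul(-8, Pow(U, 2)) (Function('F')(U) = Mul(-8, Mul(U, U)) = Mul(-8, Pow(U, 2)))
Pow(Add(Add(Function('F')(30), -2885), -20007), Rational(1, 2)) = Pow(Add(Add(Mul(-8, Pow(30, 2)), -2885), -20007), Rational(1, 2)) = Pow(Add(Add(Mul(-8, 900), -2885), -20007), Rational(1, 2)) = Pow(Add(Add(-7200, -2885), -20007), Rational(1, 2)) = Pow(Add(-10085, -20007), Rational(1, 2)) = Pow(-30092, Rational(1, 2)) = Mul(2, I, Pow(7523, Rational(1, 2)))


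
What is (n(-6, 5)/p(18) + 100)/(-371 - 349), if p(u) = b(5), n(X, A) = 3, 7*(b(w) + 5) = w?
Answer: -331/2400 ≈ -0.13792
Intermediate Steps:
b(w) = -5 + w/7
p(u) = -30/7 (p(u) = -5 + (1/7)*5 = -5 + 5/7 = -30/7)
(n(-6, 5)/p(18) + 100)/(-371 - 349) = (3/(-30/7) + 100)/(-371 - 349) = (3*(-7/30) + 100)/(-720) = (-7/10 + 100)*(-1/720) = (993/10)*(-1/720) = -331/2400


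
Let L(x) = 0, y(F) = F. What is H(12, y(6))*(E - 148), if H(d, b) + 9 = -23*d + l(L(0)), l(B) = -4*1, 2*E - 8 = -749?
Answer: 299693/2 ≈ 1.4985e+5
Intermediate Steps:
E = -741/2 (E = 4 + (½)*(-749) = 4 - 749/2 = -741/2 ≈ -370.50)
l(B) = -4
H(d, b) = -13 - 23*d (H(d, b) = -9 + (-23*d - 4) = -9 + (-4 - 23*d) = -13 - 23*d)
H(12, y(6))*(E - 148) = (-13 - 23*12)*(-741/2 - 148) = (-13 - 276)*(-1037/2) = -289*(-1037/2) = 299693/2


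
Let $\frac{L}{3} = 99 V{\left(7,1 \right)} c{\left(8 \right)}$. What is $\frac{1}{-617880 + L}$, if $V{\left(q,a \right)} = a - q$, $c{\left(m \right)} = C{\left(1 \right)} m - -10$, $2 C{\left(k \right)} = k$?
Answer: $- \frac{1}{642828} \approx -1.5556 \cdot 10^{-6}$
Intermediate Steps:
$C{\left(k \right)} = \frac{k}{2}$
$c{\left(m \right)} = 10 + \frac{m}{2}$ ($c{\left(m \right)} = \frac{1}{2} \cdot 1 m - -10 = \frac{m}{2} + 10 = 10 + \frac{m}{2}$)
$L = -24948$ ($L = 3 \cdot 99 \left(1 - 7\right) \left(10 + \frac{1}{2} \cdot 8\right) = 3 \cdot 99 \left(1 - 7\right) \left(10 + 4\right) = 3 \cdot 99 \left(-6\right) 14 = 3 \left(\left(-594\right) 14\right) = 3 \left(-8316\right) = -24948$)
$\frac{1}{-617880 + L} = \frac{1}{-617880 - 24948} = \frac{1}{-642828} = - \frac{1}{642828}$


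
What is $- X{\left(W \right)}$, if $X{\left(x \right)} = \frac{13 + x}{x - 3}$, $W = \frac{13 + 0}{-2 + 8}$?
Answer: $\frac{91}{5} \approx 18.2$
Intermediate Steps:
$W = \frac{13}{6} \approx 2.1667$
$X{\left(x \right)} = \frac{13 + x}{-3 + x}$
$- X{\left(W \right)} = - \frac{13 + \frac{13}{6}}{-3 + \frac{13}{6}} = - \frac{91}{\left(- \frac{5}{6}\right) 6} = - \frac{\left(-6\right) 91}{5 \cdot 6} = \left(-1\right) \left(- \frac{91}{5}\right) = \frac{91}{5}$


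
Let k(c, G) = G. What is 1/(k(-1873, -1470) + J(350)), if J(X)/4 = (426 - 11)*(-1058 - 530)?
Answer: -1/2637550 ≈ -3.7914e-7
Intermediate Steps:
J(X) = -2636080 (J(X) = 4*((426 - 11)*(-1058 - 530)) = 4*(415*(-1588)) = 4*(-659020) = -2636080)
1/(k(-1873, -1470) + J(350)) = 1/(-1470 - 2636080) = 1/(-2637550) = -1/2637550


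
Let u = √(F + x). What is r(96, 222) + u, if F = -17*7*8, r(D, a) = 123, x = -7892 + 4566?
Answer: 123 + I*√4278 ≈ 123.0 + 65.406*I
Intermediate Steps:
x = -3326
F = -952 (F = -119*8 = -952)
u = I*√4278 (u = √(-952 - 3326) = √(-4278) = I*√4278 ≈ 65.406*I)
r(96, 222) + u = 123 + I*√4278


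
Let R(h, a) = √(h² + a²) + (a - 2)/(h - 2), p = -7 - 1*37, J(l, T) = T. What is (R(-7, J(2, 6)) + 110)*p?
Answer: -43384/9 - 44*√85 ≈ -5226.1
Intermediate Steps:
p = -44 (p = -7 - 37 = -44)
R(h, a) = √(a² + h²) + (-2 + a)/(-2 + h)
(R(-7, J(2, 6)) + 110)*p = ((-2 + 6 - 2*√(6² + (-7)²) - 7*√(6² + (-7)²))/(-2 - 7) + 110)*(-44) = ((-2 + 6 - 2*√(36 + 49) - 7*√(36 + 49))/(-9) + 110)*(-44) = (-(-2 + 6 - 2*√85 - 7*√85)/9 + 110)*(-44) = (-(4 - 9*√85)/9 + 110)*(-44) = ((-4/9 + √85) + 110)*(-44) = (986/9 + √85)*(-44) = -43384/9 - 44*√85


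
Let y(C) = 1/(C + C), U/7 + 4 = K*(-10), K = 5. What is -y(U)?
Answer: 1/756 ≈ 0.0013228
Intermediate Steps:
U = -378 (U = -28 + 7*(5*(-10)) = -28 + 7*(-50) = -28 - 350 = -378)
y(C) = 1/(2*C)
-y(U) = -1/(2*(-378)) = -(-1)/(2*378) = -1*(-1/756) = 1/756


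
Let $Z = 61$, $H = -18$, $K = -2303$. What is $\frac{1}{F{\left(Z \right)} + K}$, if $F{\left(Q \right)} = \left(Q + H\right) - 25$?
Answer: $- \frac{1}{2285} \approx -0.00043764$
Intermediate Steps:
$F{\left(Q \right)} = -43 + Q$ ($F{\left(Q \right)} = \left(Q - 18\right) - 25 = \left(-18 + Q\right) - 25 = -43 + Q$)
$\frac{1}{F{\left(Z \right)} + K} = \frac{1}{\left(-43 + 61\right) - 2303} = \frac{1}{18 - 2303} = \frac{1}{-2285} = - \frac{1}{2285}$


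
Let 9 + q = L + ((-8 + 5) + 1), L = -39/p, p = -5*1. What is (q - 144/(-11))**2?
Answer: 295936/3025 ≈ 97.830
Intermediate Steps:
p = -5
L = 39/5 (L = -39/(-5) = -39*(-1/5) = 39/5 ≈ 7.8000)
q = -16/5 (q = -9 + (39/5 + ((-8 + 5) + 1)) = -9 + (39/5 + (-3 + 1)) = -9 + (39/5 - 2) = -9 + 29/5 = -16/5 ≈ -3.2000)
(q - 144/(-11))**2 = (-16/5 - 144/(-11))**2 = (-16/5 - 144*(-1/11))**2 = (-16/5 + 144/11)**2 = (544/55)**2 = 295936/3025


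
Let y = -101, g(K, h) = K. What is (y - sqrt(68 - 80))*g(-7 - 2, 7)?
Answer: 909 + 18*I*sqrt(3) ≈ 909.0 + 31.177*I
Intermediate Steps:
(y - sqrt(68 - 80))*g(-7 - 2, 7) = (-101 - sqrt(68 - 80))*(-7 - 2) = (-101 - sqrt(-12))*(-9) = (-101 - 2*I*sqrt(3))*(-9) = 909 + 18*I*sqrt(3)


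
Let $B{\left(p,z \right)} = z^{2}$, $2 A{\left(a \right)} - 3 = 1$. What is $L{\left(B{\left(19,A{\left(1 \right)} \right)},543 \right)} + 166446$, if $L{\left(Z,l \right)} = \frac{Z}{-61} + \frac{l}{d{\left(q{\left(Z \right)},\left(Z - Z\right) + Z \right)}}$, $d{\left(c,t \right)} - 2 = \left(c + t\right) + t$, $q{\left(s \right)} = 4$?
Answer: $\frac{142177951}{854} \approx 1.6648 \cdot 10^{5}$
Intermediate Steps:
$A{\left(a \right)} = 2$ ($A{\left(a \right)} = \frac{3}{2} + \frac{1}{2} \cdot 1 = \frac{3}{2} + \frac{1}{2} = 2$)
$d{\left(c,t \right)} = 2 + c + 2 t$ ($d{\left(c,t \right)} = 2 + \left(\left(c + t\right) + t\right) = 2 + \left(c + 2 t\right) = 2 + c + 2 t$)
$L{\left(Z,l \right)} = - \frac{Z}{61} + \frac{l}{6 + 2 Z}$ ($L{\left(Z,l \right)} = \frac{Z}{-61} + \frac{l}{2 + 4 + 2 \left(\left(Z - Z\right) + Z\right)} = Z \left(- \frac{1}{61}\right) + \frac{l}{2 + 4 + 2 \left(0 + Z\right)} = - \frac{Z}{61} + \frac{l}{2 + 4 + 2 Z} = - \frac{Z}{61} + \frac{l}{6 + 2 Z}$)
$L{\left(B{\left(19,A{\left(1 \right)} \right)},543 \right)} + 166446 = \frac{\frac{1}{2} \cdot 543 - \frac{2^{2} \left(3 + 2^{2}\right)}{61}}{3 + 2^{2}} + 166446 = \frac{\frac{543}{2} - \frac{4 \left(3 + 4\right)}{61}}{3 + 4} + 166446 = \frac{\frac{543}{2} - \frac{4}{61} \cdot 7}{7} + 166446 = \frac{\frac{543}{2} - \frac{28}{61}}{7} + 166446 = \frac{1}{7} \cdot \frac{33067}{122} + 166446 = \frac{33067}{854} + 166446 = \frac{142177951}{854}$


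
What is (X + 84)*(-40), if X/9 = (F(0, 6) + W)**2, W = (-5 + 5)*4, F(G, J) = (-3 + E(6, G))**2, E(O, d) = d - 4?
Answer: -867720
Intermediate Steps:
E(O, d) = -4 + d
F(G, J) = (-7 + G)**2 (F(G, J) = (-3 + (-4 + G))**2 = (-7 + G)**2)
W = 0 (W = 0*4 = 0)
X = 21609 (X = 9*((-7 + 0)**2 + 0)**2 = 9*((-7)**2 + 0)**2 = 9*(49 + 0)**2 = 9*49**2 = 9*2401 = 21609)
(X + 84)*(-40) = (21609 + 84)*(-40) = 21693*(-40) = -867720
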